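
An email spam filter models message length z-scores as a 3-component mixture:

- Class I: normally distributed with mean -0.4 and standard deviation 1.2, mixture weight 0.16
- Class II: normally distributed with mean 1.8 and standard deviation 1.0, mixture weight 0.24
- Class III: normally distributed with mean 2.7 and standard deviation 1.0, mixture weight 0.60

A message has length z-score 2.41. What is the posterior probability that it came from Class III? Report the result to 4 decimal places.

0.7346

By Bayes' theorem, P(k | x) = π_k f_k(x) / Σ_j π_j f_j(x).
Component likelihoods at x = 2.41:
  L_I = 0.02143
  L_II = 0.331215
  L_III = 0.382515
Weight by the priors:
  π_I·L_I = 0.16 × 0.02143 = 0.00342881
  π_II·L_II = 0.24 × 0.331215 = 0.0794915
  π_III·L_III = 0.60 × 0.382515 = 0.229509
Denominator: 0.00342881 + 0.0794915 + 0.229509 = 0.312429
P(Class III | data) = 0.229509 / 0.312429 ≈ 0.7346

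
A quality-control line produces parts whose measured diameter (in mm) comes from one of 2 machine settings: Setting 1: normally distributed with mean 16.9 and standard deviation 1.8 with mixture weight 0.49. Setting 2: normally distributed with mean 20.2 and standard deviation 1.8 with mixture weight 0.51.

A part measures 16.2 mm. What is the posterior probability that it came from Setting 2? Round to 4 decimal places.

0.0868

Posterior ∝ prior × likelihood, so P(k | x) ∝ w_k f_k(x); normalise over all components.
Component likelihoods at x = 16.2 mm:
  f_1 = 0.205493
  f_2 = 0.0187631
Prior × likelihood for each component:
  w_1·f_1 = 0.49 × 0.205493 = 0.100692
  w_2·f_2 = 0.51 × 0.0187631 = 0.0095692
Sum: 0.100692 + 0.0095692 = 0.110261
P(Setting 2 | data) ≈ 0.0868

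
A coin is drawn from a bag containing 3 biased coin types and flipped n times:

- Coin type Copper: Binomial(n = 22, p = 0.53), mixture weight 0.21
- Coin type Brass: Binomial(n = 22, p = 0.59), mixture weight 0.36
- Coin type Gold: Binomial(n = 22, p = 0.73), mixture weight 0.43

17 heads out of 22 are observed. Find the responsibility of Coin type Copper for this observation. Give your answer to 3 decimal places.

Apply Bayes' rule: the posterior for each component is proportional to its prior times its likelihood at x.
Evaluate each component's likelihood at the observed value:
  f_Copper = C(22,17)·0.53^17·0.47^5 = 26334·2.05442e-05·0.0229345 = 0.0124078
  f_Brass = C(22,17)·0.59^17·0.41^5 = 26334·0.000127199·0.0115856 = 0.0388079
  f_Gold = C(22,17)·0.73^17·0.27^5 = 26334·0.00474776·0.00143489 = 0.179401
Weight by the priors:
  P(Z=Copper)·f_Copper = 0.21 × 0.0124078 = 0.00260564
  P(Z=Brass)·f_Brass = 0.36 × 0.0388079 = 0.0139708
  P(Z=Gold)·f_Gold = 0.43 × 0.179401 = 0.0771423
Evidence: 0.00260564 + 0.0139708 + 0.0771423 = 0.0937188
P(Coin type Copper | x) ≈ 0.028

0.028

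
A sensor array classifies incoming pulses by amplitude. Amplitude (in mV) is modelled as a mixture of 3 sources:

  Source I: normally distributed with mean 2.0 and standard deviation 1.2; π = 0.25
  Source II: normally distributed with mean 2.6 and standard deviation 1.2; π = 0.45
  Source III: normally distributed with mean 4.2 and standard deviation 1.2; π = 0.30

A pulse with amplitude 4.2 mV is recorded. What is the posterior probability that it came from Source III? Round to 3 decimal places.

Posterior ∝ prior × likelihood, so P(k | x) ∝ w_k f_k(x); normalise over all components.
Evaluate each component's likelihood at the observed value:
  L_I = (1/(1.2·√(2π)))·exp(−(4.2−2.0)²/(2·1.2²)) = 0.332452·exp(-1.68056) = 0.061926
  L_II = (1/(1.2·√(2π)))·exp(−(4.2−2.6)²/(2·1.2²)) = 0.332452·exp(-0.88889) = 0.136675
  L_III = (1/(1.2·√(2π)))·exp(−(4.2−4.2)²/(2·1.2²)) = 0.332452·exp(-0.00000) = 0.332452
Prior × likelihood for each component:
  w_I·L_I = 0.25 × 0.061926 = 0.0154815
  w_II·L_II = 0.45 × 0.136675 = 0.0615038
  w_III·L_III = 0.30 × 0.332452 = 0.0997356
Marginal: 0.0154815 + 0.0615038 + 0.0997356 = 0.176721
P(Source III | 4.2 mV) ≈ 0.564

0.564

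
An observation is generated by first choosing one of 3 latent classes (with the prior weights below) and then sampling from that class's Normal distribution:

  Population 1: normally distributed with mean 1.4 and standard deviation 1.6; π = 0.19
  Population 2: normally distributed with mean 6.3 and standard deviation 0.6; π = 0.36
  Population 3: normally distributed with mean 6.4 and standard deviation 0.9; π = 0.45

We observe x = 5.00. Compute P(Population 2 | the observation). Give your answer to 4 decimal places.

P(component k | x) = P(Z=k)·f_k(x) / marginal(x), where marginal(x) = Σ_j P(Z=j)·f_j(x).
Evaluate each component's likelihood at the observed value:
  f_1 = (1/(1.6·√(2π)))·exp(−(5.00−1.4)²/(2·1.6²)) = 0.249339·exp(-2.53125) = 0.0198373
  f_2 = (1/(0.6·√(2π)))·exp(−(5.00−6.3)²/(2·0.6²)) = 0.664904·exp(-2.34722) = 0.0635877
  f_3 = (1/(0.9·√(2π)))·exp(−(5.00−6.4)²/(2·0.9²)) = 0.443269·exp(-1.20988) = 0.132198
Unnormalised posteriors:
  P(Z=1)·f_1 = 0.19 × 0.0198373 = 0.00376908
  P(Z=2)·f_2 = 0.36 × 0.0635877 = 0.0228916
  P(Z=3)·f_3 = 0.45 × 0.132198 = 0.0594891
Evidence: 0.00376908 + 0.0228916 + 0.0594891 = 0.0861498
P(Population 2 | the observation) = 0.0228916 / 0.0861498 ≈ 0.2657

0.2657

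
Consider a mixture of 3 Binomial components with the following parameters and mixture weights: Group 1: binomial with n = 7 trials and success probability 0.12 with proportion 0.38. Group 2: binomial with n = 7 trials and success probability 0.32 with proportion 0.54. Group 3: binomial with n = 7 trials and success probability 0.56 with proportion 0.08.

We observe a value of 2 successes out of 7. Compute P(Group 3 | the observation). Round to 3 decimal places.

P(component k | x) = w_k·f_k(x) / marginal(x), where marginal(x) = Σ_j w_j·f_j(x).
Component likelihoods at x = 2 successes out of 7:
  p_1 = 0.159586
  p_2 = 0.312654
  p_3 = 0.108607
Multiply by the mixture weights:
  w_1·p_1 = 0.38 × 0.159586 = 0.0606427
  w_2·p_2 = 0.54 × 0.312654 = 0.168833
  w_3·p_3 = 0.08 × 0.108607 = 0.00868858
Denominator: 0.0606427 + 0.168833 + 0.00868858 = 0.238164
Responsibility of Group 3: 0.00868858 / 0.238164 ≈ 0.036

0.036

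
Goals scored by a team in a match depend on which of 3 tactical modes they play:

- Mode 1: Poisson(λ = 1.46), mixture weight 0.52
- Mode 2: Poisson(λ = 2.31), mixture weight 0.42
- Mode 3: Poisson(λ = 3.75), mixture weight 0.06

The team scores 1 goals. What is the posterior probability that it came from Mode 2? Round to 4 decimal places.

0.3465

The responsibility of component k is π_k f_k(x) divided by Σ_j π_j f_j(x).
Evaluate each component's likelihood at the observed value:
  L_1 = e^(−1.46)·1.46^1/1! = 0.339065
  L_2 = e^(−2.31)·2.31^1/1! = 0.229293
  L_3 = e^(−3.75)·3.75^1/1! = 0.0881915
Multiply by the mixture weights:
  π_1·L_1 = 0.52 × 0.339065 = 0.176314
  π_2·L_2 = 0.42 × 0.229293 = 0.0963033
  π_3·L_3 = 0.06 × 0.0881915 = 0.00529149
Normaliser: 0.176314 + 0.0963033 + 0.00529149 = 0.277909
Responsibility of Mode 2: 0.0963033 / 0.277909 ≈ 0.3465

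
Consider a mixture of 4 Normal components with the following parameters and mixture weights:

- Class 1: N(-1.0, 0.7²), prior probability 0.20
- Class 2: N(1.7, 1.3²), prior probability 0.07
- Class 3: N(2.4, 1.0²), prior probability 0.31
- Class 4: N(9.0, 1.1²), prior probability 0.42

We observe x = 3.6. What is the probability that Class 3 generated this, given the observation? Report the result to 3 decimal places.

P(component k | x) = w_k·f_k(x) / marginal(x), where marginal(x) = Σ_j w_j·f_j(x).
Component likelihoods at x = 3.6:
  p_1 = 2.39109e-10
  p_2 = 0.105468
  p_3 = 0.194186
  p_4 = 2.12055e-06
Prior × likelihood for each component:
  w_1·p_1 = 0.20 × 2.39109e-10 = 4.78219e-11
  w_2·p_2 = 0.07 × 0.105468 = 0.00738274
  w_3·p_3 = 0.31 × 0.194186 = 0.0601977
  w_4·p_4 = 0.42 × 2.12055e-06 = 8.90631e-07
Denominator: 4.78219e-11 + 0.00738274 + 0.0601977 + 8.90631e-07 = 0.0675813
P(Class 3 | 3.6) = 0.0601977 / 0.0675813 ≈ 0.891

0.891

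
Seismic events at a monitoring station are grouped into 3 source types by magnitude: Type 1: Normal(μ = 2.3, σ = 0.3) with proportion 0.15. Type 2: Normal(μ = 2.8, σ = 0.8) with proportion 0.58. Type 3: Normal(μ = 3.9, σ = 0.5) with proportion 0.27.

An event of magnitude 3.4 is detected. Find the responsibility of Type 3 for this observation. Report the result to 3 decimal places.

The responsibility of component k is w_k f_k(x) divided by Σ_j w_j f_j(x).
Component likelihoods at x = 3.4:
  L_1 = (1/(0.3·√(2π)))·exp(−(3.4−2.3)²/(2·0.3²)) = 1.329808·exp(-6.72222) = 0.0016009
  L_2 = (1/(0.8·√(2π)))·exp(−(3.4−2.8)²/(2·0.8²)) = 0.498678·exp(-0.28125) = 0.376422
  L_3 = (1/(0.5·√(2π)))·exp(−(3.4−3.9)²/(2·0.5²)) = 0.797885·exp(-0.50000) = 0.483941
Prior × likelihood for each component:
  w_1·L_1 = 0.15 × 0.0016009 = 0.000240135
  w_2·L_2 = 0.58 × 0.376422 = 0.218325
  w_3·L_3 = 0.27 × 0.483941 = 0.130664
Marginal: 0.000240135 + 0.218325 + 0.130664 = 0.349229
Responsibility of Type 3: 0.130664 / 0.349229 ≈ 0.374

0.374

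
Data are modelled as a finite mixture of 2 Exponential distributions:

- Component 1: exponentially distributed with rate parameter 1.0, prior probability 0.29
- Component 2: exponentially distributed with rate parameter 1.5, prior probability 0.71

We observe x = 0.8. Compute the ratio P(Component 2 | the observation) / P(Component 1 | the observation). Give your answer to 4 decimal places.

2.4617

Posterior odds = (w_i f_i(x)) / (w_j f_j(x)); the normalising sum cancels.
Exponential densities:
  p_1 = 1.0·e^(−1.0·0.8) = 1.0·e^(−0.8000) = 0.449329
  p_2 = 1.5·e^(−1.5·0.8) = 1.5·e^(−1.2000) = 0.451791
Posterior odds = (w_2·p_2) / (w_1·p_1) = (0.71·0.451791) / (0.29·0.449329) = 0.320772 / 0.130305 ≈ 2.4617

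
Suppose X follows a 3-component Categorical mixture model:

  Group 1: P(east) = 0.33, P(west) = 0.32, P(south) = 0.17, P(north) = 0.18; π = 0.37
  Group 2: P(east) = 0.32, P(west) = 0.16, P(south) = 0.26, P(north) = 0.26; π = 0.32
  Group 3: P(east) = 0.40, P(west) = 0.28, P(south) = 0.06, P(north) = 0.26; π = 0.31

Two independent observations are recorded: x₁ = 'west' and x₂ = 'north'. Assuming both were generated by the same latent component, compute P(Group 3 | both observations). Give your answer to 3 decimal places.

P(component k | x) = π_k·f_k(x) / marginal(x), where marginal(x) = Σ_j π_j·f_j(x).
Since both observations come from the same component, the likelihood for component k is f_k(x₁)·f_k(x₂).
  p_1 = [0.32] × [0.18] = 0.0576
  p_2 = [0.16] × [0.26] = 0.0416
  p_3 = [0.28] × [0.26] = 0.0728
Prior × likelihood for each component:
  π_1·p_1 = 0.37 × 0.0576 = 0.021312
  π_2·p_2 = 0.32 × 0.0416 = 0.013312
  π_3·p_3 = 0.31 × 0.0728 = 0.022568
Normaliser: 0.021312 + 0.013312 + 0.022568 = 0.057192
Responsibility of Group 3: 0.022568 / 0.057192 ≈ 0.395

0.395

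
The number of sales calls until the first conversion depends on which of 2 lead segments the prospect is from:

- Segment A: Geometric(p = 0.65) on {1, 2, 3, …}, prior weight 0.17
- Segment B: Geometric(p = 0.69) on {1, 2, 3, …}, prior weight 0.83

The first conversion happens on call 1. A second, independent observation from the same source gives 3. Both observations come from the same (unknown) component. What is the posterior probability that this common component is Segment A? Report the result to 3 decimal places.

0.188

The responsibility of component k is w_k f_k(x) divided by Σ_j w_j f_j(x).
Since both observations come from the same component, the likelihood for component k is f_k(x₁)·f_k(x₂).
  f_A = [0.65] × [0.079625] = 0.0517562
  f_B = [0.69] × [0.066309] = 0.0457532
Unnormalised posteriors:
  w_A·f_A = 0.17 × 0.0517562 = 0.00879856
  w_B·f_B = 0.83 × 0.0457532 = 0.0379752
Normaliser: 0.00879856 + 0.0379752 = 0.0467737
So the posterior for Segment A is 0.00879856 / 0.0467737 ≈ 0.188.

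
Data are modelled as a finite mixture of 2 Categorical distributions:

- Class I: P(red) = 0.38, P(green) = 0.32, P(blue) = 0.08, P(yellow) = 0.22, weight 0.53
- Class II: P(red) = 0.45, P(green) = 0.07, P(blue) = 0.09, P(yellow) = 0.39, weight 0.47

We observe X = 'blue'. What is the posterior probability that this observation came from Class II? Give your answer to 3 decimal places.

By Bayes' theorem, P(k | x) = π_k f_k(x) / Σ_j π_j f_j(x).
Evaluate each component's likelihood at the observed value:
  p_I = 0.08
  p_II = 0.09
Weight by the priors:
  π_I·p_I = 0.53 × 0.08 = 0.0424
  π_II·p_II = 0.47 × 0.09 = 0.0423
Sum: 0.0424 + 0.0423 = 0.0847
P(Class II | data) = 0.0423 / 0.0847 ≈ 0.499

0.499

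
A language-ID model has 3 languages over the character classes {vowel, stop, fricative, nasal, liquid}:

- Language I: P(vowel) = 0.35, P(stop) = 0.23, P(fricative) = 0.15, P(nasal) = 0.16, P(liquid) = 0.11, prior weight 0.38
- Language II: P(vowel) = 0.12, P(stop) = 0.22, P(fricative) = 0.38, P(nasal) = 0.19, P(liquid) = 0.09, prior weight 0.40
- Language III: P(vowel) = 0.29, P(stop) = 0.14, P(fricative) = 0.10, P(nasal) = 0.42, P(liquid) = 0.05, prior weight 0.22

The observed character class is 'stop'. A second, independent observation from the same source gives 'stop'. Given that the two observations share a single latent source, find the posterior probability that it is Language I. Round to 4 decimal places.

0.4592

Posterior ∝ prior × likelihood, so P(k | x) ∝ w_k f_k(x); normalise over all components.
Since both observations come from the same component, the likelihood for component k is f_k(x₁)·f_k(x₂).
  p_I = [0.23] × [0.23] = 0.0529
  p_II = [0.22] × [0.22] = 0.0484
  p_III = [0.14] × [0.14] = 0.0196
Unnormalised posteriors:
  w_I·p_I = 0.38 × 0.0529 = 0.020102
  w_II·p_II = 0.40 × 0.0484 = 0.01936
  w_III·p_III = 0.22 × 0.0196 = 0.004312
Denominator: 0.020102 + 0.01936 + 0.004312 = 0.043774
Responsibility of Language I: 0.020102 / 0.043774 ≈ 0.4592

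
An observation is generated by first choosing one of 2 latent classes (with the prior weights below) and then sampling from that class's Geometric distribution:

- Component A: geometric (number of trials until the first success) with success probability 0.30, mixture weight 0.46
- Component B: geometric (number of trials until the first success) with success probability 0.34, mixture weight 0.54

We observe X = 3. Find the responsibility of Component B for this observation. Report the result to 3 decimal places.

0.542

P(component k | x) = P(Z=k)·f_k(x) / marginal(x), where marginal(x) = Σ_j P(Z=j)·f_j(x).
Component likelihoods at x = 3:
  L_A = 0.147
  L_B = 0.148104
Weight by the priors:
  P(Z=A)·L_A = 0.46 × 0.147 = 0.06762
  P(Z=B)·L_B = 0.54 × 0.148104 = 0.0799762
Denominator: 0.06762 + 0.0799762 = 0.147596
So the posterior for Component B is 0.0799762 / 0.147596 ≈ 0.542.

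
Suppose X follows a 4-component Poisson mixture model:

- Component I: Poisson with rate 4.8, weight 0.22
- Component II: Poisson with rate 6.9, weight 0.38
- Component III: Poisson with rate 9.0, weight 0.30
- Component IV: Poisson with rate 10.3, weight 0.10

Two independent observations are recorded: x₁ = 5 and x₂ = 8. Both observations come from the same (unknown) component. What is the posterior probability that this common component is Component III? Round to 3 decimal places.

Apply Bayes' rule: the posterior for each component is proportional to its prior times its likelihood at x.
Since both observations come from the same component, the likelihood for component k is f_k(x₁)·f_k(x₂).
  L_I = [e^(−4.8)·4.8^5/5! = 0.174748] × [0.057517] = 0.010051
  L_II = [e^(−6.9)·6.9^5/5! = 0.131351] × [0.128422] = 0.0168683
  L_III = [e^(−9.0)·9.0^5/5! = 0.0607269] × [0.131756] = 0.00800111
  L_IV = [e^(−10.3)·10.3^5/5! = 0.0324916] × [0.105668] = 0.00343333
Multiply by the mixture weights:
  π_I·L_I = 0.22 × 0.010051 = 0.00221121
  π_II·L_II = 0.38 × 0.0168683 = 0.00640997
  π_III·L_III = 0.30 × 0.00800111 = 0.00240033
  π_IV·L_IV = 0.10 × 0.00343333 = 0.000343333
Sum: 0.00221121 + 0.00640997 + 0.00240033 + 0.000343333 = 0.0113648
P(Component III | data) = 0.00240033 / 0.0113648 ≈ 0.211

0.211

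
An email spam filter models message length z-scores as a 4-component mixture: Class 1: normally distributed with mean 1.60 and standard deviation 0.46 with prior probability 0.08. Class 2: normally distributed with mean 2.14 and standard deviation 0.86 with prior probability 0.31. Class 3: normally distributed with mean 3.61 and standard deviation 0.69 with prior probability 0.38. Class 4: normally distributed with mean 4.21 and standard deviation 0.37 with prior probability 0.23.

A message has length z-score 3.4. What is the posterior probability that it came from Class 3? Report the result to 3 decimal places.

0.745

P(component k | x) = π_k·f_k(x) / marginal(x), where marginal(x) = Σ_j π_j·f_j(x).
Normal densities:
  L_1 = 0.000410406
  L_2 = 0.158595
  L_3 = 0.55201
  L_4 = 0.0981792
Prior × likelihood for each component:
  π_1·L_1 = 0.08 × 0.000410406 = 3.28325e-05
  π_2·L_2 = 0.31 × 0.158595 = 0.0491646
  π_3·L_3 = 0.38 × 0.55201 = 0.209764
  π_4·L_4 = 0.23 × 0.0981792 = 0.0225812
Evidence: 3.28325e-05 + 0.0491646 + 0.209764 + 0.0225812 = 0.281543
So the posterior for Class 3 is 0.209764 / 0.281543 ≈ 0.745.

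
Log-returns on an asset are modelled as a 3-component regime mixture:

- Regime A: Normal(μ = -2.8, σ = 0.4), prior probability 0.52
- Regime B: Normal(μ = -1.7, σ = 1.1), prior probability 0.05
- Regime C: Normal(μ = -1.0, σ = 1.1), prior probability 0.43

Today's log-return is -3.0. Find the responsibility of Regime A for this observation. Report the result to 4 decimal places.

By Bayes' theorem, P(k | x) = P(Z=k) f_k(x) / Σ_j P(Z=j) f_j(x).
Component likelihoods at x = -3.0:
  L_A = 0.880163
  L_B = 0.180397
  L_C = 0.0694505
Multiply by the mixture weights:
  P(Z=A)·L_A = 0.52 × 0.880163 = 0.457685
  P(Z=B)·L_B = 0.05 × 0.180397 = 0.00901985
  P(Z=C)·L_C = 0.43 × 0.0694505 = 0.0298637
Denominator: 0.457685 + 0.00901985 + 0.0298637 = 0.496568
P(Regime A | the observation) = 0.457685 / 0.496568 ≈ 0.9217

0.9217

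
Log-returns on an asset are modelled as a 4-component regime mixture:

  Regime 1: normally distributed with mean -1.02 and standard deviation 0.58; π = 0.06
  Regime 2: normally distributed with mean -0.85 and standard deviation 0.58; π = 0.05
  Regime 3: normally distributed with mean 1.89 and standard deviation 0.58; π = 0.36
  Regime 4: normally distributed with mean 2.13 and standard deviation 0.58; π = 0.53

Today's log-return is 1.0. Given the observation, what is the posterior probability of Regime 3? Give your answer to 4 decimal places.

Posterior ∝ prior × likelihood, so P(k | x) ∝ π_k f_k(x); normalise over all components.
Component likelihoods at x = 1.0:
  L_1 = 0.00159798
  L_2 = 0.00424862
  L_3 = 0.211923
  L_4 = 0.103095
Unnormalised posteriors:
  π_1·L_1 = 0.06 × 0.00159798 = 9.58788e-05
  π_2·L_2 = 0.05 × 0.00424862 = 0.000212431
  π_3·L_3 = 0.36 × 0.211923 = 0.0762925
  π_4·L_4 = 0.53 × 0.103095 = 0.0546405
Marginal: 9.58788e-05 + 0.000212431 + 0.0762925 + 0.0546405 = 0.131241
P(Regime 3 | x) = 0.0762925 / 0.131241 ≈ 0.5813

0.5813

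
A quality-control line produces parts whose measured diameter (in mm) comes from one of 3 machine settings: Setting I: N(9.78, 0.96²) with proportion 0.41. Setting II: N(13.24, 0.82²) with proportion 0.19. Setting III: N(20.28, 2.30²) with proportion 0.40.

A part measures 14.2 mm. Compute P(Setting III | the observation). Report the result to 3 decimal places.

0.043

P(component k | x) = π_k·f_k(x) / marginal(x), where marginal(x) = Σ_j π_j·f_j(x).
Normal densities:
  L_I = 1.03628e-05
  L_II = 0.245172
  L_III = 0.00526941
Multiply by the mixture weights:
  π_I·L_I = 0.41 × 1.03628e-05 = 4.24873e-06
  π_II·L_II = 0.19 × 0.245172 = 0.0465827
  π_III·L_III = 0.40 × 0.00526941 = 0.00210777
Marginal: 4.24873e-06 + 0.0465827 + 0.00210777 = 0.0486948
So the posterior for Setting III is 0.00210777 / 0.0486948 ≈ 0.043.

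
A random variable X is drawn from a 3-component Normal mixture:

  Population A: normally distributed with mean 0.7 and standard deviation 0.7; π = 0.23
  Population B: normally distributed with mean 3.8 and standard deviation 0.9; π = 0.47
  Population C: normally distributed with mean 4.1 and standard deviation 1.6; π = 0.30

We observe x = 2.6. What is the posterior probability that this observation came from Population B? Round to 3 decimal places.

0.625

Apply Bayes' rule: the posterior for each component is proportional to its prior times its likelihood at x.
Evaluate each component's likelihood at the observed value:
  p_A = (1/(0.7·√(2π)))·exp(−(2.6−0.7)²/(2·0.7²)) = 0.569918·exp(-3.68367) = 0.0143223
  p_B = (1/(0.9·√(2π)))·exp(−(2.6−3.8)²/(2·0.9²)) = 0.443269·exp(-0.88889) = 0.182233
  p_C = (1/(1.6·√(2π)))·exp(−(2.6−4.1)²/(2·1.6²)) = 0.249339·exp(-0.43945) = 0.160671
Prior × likelihood for each component:
  P(Z=A)·p_A = 0.23 × 0.0143223 = 0.00329413
  P(Z=B)·p_B = 0.47 × 0.182233 = 0.0856497
  P(Z=C)·p_C = 0.30 × 0.160671 = 0.0482014
Marginal: 0.00329413 + 0.0856497 + 0.0482014 = 0.137145
So the posterior for Population B is 0.0856497 / 0.137145 ≈ 0.625.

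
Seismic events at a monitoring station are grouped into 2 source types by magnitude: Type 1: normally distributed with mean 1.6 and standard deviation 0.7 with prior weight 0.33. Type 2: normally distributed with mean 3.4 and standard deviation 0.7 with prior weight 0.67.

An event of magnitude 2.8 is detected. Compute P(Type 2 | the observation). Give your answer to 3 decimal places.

Apply Bayes' rule: the posterior for each component is proportional to its prior times its likelihood at x.
Normal densities:
  p_1 = 0.131119
  p_2 = 0.394707
Prior × likelihood for each component:
  w_1·p_1 = 0.33 × 0.131119 = 0.0432692
  w_2·p_2 = 0.67 × 0.394707 = 0.264454
Marginal: 0.0432692 + 0.264454 = 0.307723
Responsibility of Type 2: 0.264454 / 0.307723 ≈ 0.859

0.859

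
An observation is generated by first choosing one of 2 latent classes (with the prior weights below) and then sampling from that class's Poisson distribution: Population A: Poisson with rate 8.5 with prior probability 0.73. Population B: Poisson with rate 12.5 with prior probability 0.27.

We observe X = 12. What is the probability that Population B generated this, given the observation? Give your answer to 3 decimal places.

By Bayes' theorem, P(k | x) = π_k f_k(x) / Σ_j π_j f_j(x).
Component likelihoods at x = 12:
  L_A = e^(−8.5)·8.5^12/12! = 0.0604209
  L_B = e^(−12.5)·12.5^12/12! = 0.113215
Multiply by the mixture weights:
  π_A·L_A = 0.73 × 0.0604209 = 0.0441072
  π_B·L_B = 0.27 × 0.113215 = 0.0305679
Normaliser: 0.0441072 + 0.0305679 = 0.0746752
Responsibility of Population B: 0.0305679 / 0.0746752 ≈ 0.409

0.409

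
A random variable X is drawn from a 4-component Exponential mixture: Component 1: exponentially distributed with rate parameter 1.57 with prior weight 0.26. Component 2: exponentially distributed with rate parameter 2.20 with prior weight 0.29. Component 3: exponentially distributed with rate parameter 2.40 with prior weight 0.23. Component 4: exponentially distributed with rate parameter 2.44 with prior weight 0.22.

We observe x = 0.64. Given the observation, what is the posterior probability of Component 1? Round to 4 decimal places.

The responsibility of component k is w_k f_k(x) divided by Σ_j w_j f_j(x).
Component likelihoods at x = 0.64:
  L_1 = 1.57·e^(−1.57·0.64) = 1.57·e^(−1.0048) = 0.574805
  L_2 = 2.20·e^(−2.20·0.64) = 2.20·e^(−1.4080) = 0.538191
  L_3 = 2.40·e^(−2.40·0.64) = 2.40·e^(−1.5360) = 0.516577
  L_4 = 2.44·e^(−2.44·0.64) = 2.44·e^(−1.5616) = 0.511912
Unnormalised posteriors:
  w_1·L_1 = 0.26 × 0.574805 = 0.149449
  w_2·L_2 = 0.29 × 0.538191 = 0.156075
  w_3·L_3 = 0.23 × 0.516577 = 0.118813
  w_4·L_4 = 0.22 × 0.511912 = 0.112621
Evidence: 0.149449 + 0.156075 + 0.118813 + 0.112621 = 0.536958
So the posterior for Component 1 is 0.149449 / 0.536958 ≈ 0.2783.

0.2783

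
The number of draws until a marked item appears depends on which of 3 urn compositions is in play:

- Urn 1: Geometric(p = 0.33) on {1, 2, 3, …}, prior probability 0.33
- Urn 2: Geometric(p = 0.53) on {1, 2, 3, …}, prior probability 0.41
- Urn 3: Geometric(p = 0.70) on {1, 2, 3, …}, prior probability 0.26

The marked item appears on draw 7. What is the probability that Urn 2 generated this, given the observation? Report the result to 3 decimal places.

0.190

Apply Bayes' rule: the posterior for each component is proportional to its prior times its likelihood at x.
Evaluate each component's likelihood at the observed value:
  L_1 = 0.33·(1−0.33)^6 = 0.33·0.0904584 = 0.0298513
  L_2 = 0.53·(1−0.53)^6 = 0.53·0.0107792 = 0.00571298
  L_3 = 0.70·(1−0.70)^6 = 0.70·0.000729 = 0.0005103
Unnormalised posteriors:
  P(Z=1)·L_1 = 0.33 × 0.0298513 = 0.00985092
  P(Z=2)·L_2 = 0.41 × 0.00571298 = 0.00234232
  P(Z=3)·L_3 = 0.26 × 0.0005103 = 0.000132678
Denominator: 0.00985092 + 0.00234232 + 0.000132678 = 0.0123259
P(Urn 2 | x) ≈ 0.190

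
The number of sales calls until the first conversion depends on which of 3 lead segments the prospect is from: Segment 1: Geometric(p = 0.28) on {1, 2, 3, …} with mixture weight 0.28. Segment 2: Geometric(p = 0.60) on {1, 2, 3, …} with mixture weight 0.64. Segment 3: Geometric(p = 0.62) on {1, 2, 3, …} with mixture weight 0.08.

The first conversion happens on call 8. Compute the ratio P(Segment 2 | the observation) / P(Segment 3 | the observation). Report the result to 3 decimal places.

The posterior odds equal the prior odds times the likelihood ratio: (π_i/π_j)·(f_i(x)/f_j(x)).
Component likelihoods at x = 8:
  f_1 = 0.0280857
  f_2 = 0.00098304
  f_3 = 0.000709377
0.000629146 / 5.67501e-05 ≈ 11.086

11.086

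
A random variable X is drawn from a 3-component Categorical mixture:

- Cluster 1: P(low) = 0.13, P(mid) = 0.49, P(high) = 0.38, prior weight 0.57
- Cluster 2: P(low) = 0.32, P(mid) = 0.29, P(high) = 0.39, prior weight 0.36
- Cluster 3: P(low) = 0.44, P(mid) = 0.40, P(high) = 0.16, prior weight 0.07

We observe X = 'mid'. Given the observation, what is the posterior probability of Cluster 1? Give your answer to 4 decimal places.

By Bayes' theorem, P(k | x) = P(Z=k) f_k(x) / Σ_j P(Z=j) f_j(x).
Evaluate each component's likelihood at the observed value:
  f_1 = 0.49
  f_2 = 0.29
  f_3 = 0.4
Prior × likelihood for each component:
  P(Z=1)·f_1 = 0.57 × 0.49 = 0.2793
  P(Z=2)·f_2 = 0.36 × 0.29 = 0.1044
  P(Z=3)·f_3 = 0.07 × 0.4 = 0.028
Evidence: 0.2793 + 0.1044 + 0.028 = 0.4117
P(Cluster 1 | the observation) = 0.2793 / 0.4117 ≈ 0.6784

0.6784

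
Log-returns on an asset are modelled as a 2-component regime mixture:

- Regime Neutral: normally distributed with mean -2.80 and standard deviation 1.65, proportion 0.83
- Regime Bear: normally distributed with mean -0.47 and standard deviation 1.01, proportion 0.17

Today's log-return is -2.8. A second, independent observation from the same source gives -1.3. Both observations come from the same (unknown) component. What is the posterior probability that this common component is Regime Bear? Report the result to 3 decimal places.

0.040

Posterior ∝ prior × likelihood, so P(k | x) ∝ w_k f_k(x); normalise over all components.
Since both observations come from the same component, the likelihood for component k is f_k(x₁)·f_k(x₂).
  L_Neutral = [(1/(1.65·√(2π)))·exp(−(-2.8−-2.80)²/(2·1.65²)) = 0.241783·exp(-0.00000) = 0.241783] × [0.159943] = 0.0386716
  L_Bear = [(1/(1.01·√(2π)))·exp(−(-2.8−-0.47)²/(2·1.01²)) = 0.394992·exp(-2.66096) = 0.0276024] × [0.281802] = 0.00777839
Multiply by the mixture weights:
  w_Neutral·L_Neutral = 0.83 × 0.0386716 = 0.0320974
  w_Bear·L_Bear = 0.17 × 0.00777839 = 0.00132233
Normaliser: 0.0320974 + 0.00132233 = 0.0334197
So the posterior for Regime Bear is 0.00132233 / 0.0334197 ≈ 0.040.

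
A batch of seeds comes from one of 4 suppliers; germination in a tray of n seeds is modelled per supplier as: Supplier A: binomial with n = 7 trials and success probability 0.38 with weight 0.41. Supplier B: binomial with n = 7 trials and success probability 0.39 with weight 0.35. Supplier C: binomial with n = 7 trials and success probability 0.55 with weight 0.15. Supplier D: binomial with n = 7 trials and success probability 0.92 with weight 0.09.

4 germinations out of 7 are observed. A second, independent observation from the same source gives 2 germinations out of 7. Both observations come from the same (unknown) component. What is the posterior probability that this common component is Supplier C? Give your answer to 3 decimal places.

The responsibility of component k is P(Z=k) f_k(x) divided by Σ_j P(Z=j) f_j(x).
Since both observations come from the same component, the likelihood for component k is f_k(x₁)·f_k(x₂).
  f_A = [0.173931] × [0.277808] = 0.0483195
  f_B = [0.183788] × [0.269773] = 0.0495808
  f_C = [0.291848] × [0.117221] = 0.0342108
  f_D = [0.0128378] × [5.82432e-05] = 7.47712e-07
Prior × likelihood for each component:
  P(Z=A)·f_A = 0.41 × 0.0483195 = 0.019811
  P(Z=B)·f_B = 0.35 × 0.0495808 = 0.0173533
  P(Z=C)·f_C = 0.15 × 0.0342108 = 0.00513162
  P(Z=D)·f_D = 0.09 × 7.47712e-07 = 6.72941e-08
Marginal: 0.019811 + 0.0173533 + 0.00513162 + 6.72941e-08 = 0.042296
P(Supplier C | x₁, x₂) = 0.00513162 / 0.042296 ≈ 0.121

0.121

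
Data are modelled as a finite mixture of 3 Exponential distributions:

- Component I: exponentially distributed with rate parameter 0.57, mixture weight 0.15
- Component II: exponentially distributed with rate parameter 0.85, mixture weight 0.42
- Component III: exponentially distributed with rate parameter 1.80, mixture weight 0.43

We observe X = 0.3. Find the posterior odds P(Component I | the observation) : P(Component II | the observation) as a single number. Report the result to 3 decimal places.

0.260

Posterior odds = (w_i f_i(x)) / (w_j f_j(x)); the normalising sum cancels.
Evaluate each component's likelihood at the observed value:
  L_I = 0.57·e^(−0.57·0.3) = 0.57·e^(−0.1710) = 0.480408
  L_II = 0.85·e^(−0.85·0.3) = 0.85·e^(−0.2550) = 0.658679
  L_III = 1.80·e^(−1.80·0.3) = 1.80·e^(−0.5400) = 1.04895
Posterior odds = (w_I·L_I) / (w_II·L_II) = (0.15·0.480408) / (0.42·0.658679) = 0.0720612 / 0.276645 ≈ 0.260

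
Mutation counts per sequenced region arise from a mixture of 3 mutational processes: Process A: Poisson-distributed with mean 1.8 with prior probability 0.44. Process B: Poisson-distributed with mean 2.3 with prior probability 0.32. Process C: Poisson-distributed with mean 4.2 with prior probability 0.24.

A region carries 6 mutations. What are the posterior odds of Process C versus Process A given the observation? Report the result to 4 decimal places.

Only the two components matter; the odds are (P(Z=i) f_i(x)) / (P(Z=j) f_j(x)).
Component likelihoods at x = 6 mutations:
  p_A = e^(−1.8)·1.8^6/6! = 0.00780859
  p_B = e^(−2.3)·2.3^6/6! = 0.0206138
  p_C = e^(−4.2)·4.2^6/6! = 0.114321
Odds = (0.24/0.44) × (0.114321/0.00780859) = 0.545455 × 14.6404 ≈ 7.9857

7.9857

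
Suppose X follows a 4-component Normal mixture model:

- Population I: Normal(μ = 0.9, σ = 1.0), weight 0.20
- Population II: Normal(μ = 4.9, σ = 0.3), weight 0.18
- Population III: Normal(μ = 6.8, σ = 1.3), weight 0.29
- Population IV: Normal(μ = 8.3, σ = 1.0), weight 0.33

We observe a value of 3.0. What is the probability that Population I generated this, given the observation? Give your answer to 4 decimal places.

0.8763

The responsibility of component k is w_k f_k(x) divided by Σ_j w_j f_j(x).
Normal densities:
  f_I = 0.0439836
  f_II = 2.59282e-09
  f_III = 0.00428133
  f_IV = 3.17135e-07
Multiply by the mixture weights:
  w_I·f_I = 0.20 × 0.0439836 = 0.00879672
  w_II·f_II = 0.18 × 2.59282e-09 = 4.66707e-10
  w_III·f_III = 0.29 × 0.00428133 = 0.00124158
  w_IV·f_IV = 0.33 × 3.17135e-07 = 1.04655e-07
Evidence: 0.00879672 + 4.66707e-10 + 0.00124158 + 1.04655e-07 = 0.0100384
So the posterior for Population I is 0.00879672 / 0.0100384 ≈ 0.8763.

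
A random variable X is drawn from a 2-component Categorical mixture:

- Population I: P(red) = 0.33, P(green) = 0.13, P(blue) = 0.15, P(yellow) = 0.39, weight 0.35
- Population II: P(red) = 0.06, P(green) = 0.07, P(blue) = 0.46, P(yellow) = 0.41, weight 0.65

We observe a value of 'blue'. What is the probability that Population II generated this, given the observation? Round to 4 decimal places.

Apply Bayes' rule: the posterior for each component is proportional to its prior times its likelihood at x.
Component likelihoods at x = 'blue':
  L_I = P(blue | comp) = 0.15
  L_II = P(blue | comp) = 0.46
Multiply by the mixture weights:
  P(Z=I)·L_I = 0.35 × 0.15 = 0.0525
  P(Z=II)·L_II = 0.65 × 0.46 = 0.299
Normaliser: 0.0525 + 0.299 = 0.3515
P(Population II | x) ≈ 0.8506

0.8506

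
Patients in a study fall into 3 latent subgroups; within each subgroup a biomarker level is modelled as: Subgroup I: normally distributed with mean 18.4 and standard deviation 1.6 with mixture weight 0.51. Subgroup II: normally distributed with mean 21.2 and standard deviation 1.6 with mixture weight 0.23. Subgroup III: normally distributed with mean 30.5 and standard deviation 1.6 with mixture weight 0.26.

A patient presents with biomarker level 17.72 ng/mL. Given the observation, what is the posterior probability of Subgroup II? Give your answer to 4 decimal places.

0.0443

The responsibility of component k is P(Z=k) f_k(x) divided by Σ_j P(Z=j) f_j(x).
Evaluate each component's likelihood at the observed value:
  f_I = (1/(1.6·√(2π)))·exp(−(17.72−18.4)²/(2·1.6²)) = 0.249339·exp(-0.09031) = 0.227807
  f_II = (1/(1.6·√(2π)))·exp(−(17.72−21.2)²/(2·1.6²)) = 0.249339·exp(-2.36531) = 0.0234179
  f_III = (1/(1.6·√(2π)))·exp(−(17.72−30.5)²/(2·1.6²)) = 0.249339·exp(-31.90008) = 3.48949e-15
Multiply by the mixture weights:
  P(Z=I)·f_I = 0.51 × 0.227807 = 0.116182
  P(Z=II)·f_II = 0.23 × 0.0234179 = 0.00538612
  P(Z=III)·f_III = 0.26 × 3.48949e-15 = 9.07268e-16
Sum: 0.116182 + 0.00538612 + 9.07268e-16 = 0.121568
P(Subgroup II | x) ≈ 0.0443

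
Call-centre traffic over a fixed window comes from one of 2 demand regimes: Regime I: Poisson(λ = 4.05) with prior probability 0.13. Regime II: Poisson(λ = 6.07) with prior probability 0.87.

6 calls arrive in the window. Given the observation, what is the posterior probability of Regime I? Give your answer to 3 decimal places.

0.090

By Bayes' theorem, P(k | x) = π_k f_k(x) / Σ_j π_j f_j(x).
Component likelihoods at x = 6 calls:
  L_I = 0.106784
  L_II = 0.160558
Unnormalised posteriors:
  π_I·L_I = 0.13 × 0.106784 = 0.0138819
  π_II·L_II = 0.87 × 0.160558 = 0.139686
Marginal: 0.0138819 + 0.139686 = 0.153567
P(Regime I | 6 calls) = 0.0138819 / 0.153567 ≈ 0.090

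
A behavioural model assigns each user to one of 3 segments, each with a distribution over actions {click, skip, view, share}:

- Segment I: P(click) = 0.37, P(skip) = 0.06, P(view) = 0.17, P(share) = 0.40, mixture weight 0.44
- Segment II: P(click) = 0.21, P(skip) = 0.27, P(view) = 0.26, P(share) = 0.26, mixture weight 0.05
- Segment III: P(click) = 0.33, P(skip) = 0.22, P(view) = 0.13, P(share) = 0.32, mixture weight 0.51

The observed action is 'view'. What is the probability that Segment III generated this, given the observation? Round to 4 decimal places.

0.4302

Apply Bayes' rule: the posterior for each component is proportional to its prior times its likelihood at x.
Component likelihoods at x = 'view':
  p_I = P(view | comp) = 0.17
  p_II = P(view | comp) = 0.26
  p_III = P(view | comp) = 0.13
Multiply by the mixture weights:
  π_I·p_I = 0.44 × 0.17 = 0.0748
  π_II·p_II = 0.05 × 0.26 = 0.013
  π_III·p_III = 0.51 × 0.13 = 0.0663
Denominator: 0.0748 + 0.013 + 0.0663 = 0.1541
P(Segment III | the observation) = 0.0663 / 0.1541 ≈ 0.4302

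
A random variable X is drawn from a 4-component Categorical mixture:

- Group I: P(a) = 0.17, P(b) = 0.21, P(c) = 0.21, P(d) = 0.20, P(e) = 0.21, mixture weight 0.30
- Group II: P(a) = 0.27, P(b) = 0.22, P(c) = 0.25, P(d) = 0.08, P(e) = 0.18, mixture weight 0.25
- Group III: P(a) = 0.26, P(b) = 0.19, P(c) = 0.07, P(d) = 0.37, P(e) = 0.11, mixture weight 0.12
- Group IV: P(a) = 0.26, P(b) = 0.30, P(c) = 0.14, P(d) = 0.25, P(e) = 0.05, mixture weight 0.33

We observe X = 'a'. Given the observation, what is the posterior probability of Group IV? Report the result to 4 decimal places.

0.3643

Apply Bayes' rule: the posterior for each component is proportional to its prior times its likelihood at x.
Component likelihoods at x = 'a':
  p_I = P(a | comp) = 0.17
  p_II = P(a | comp) = 0.27
  p_III = P(a | comp) = 0.26
  p_IV = P(a | comp) = 0.26
Multiply by the mixture weights:
  π_I·p_I = 0.30 × 0.17 = 0.051
  π_II·p_II = 0.25 × 0.27 = 0.0675
  π_III·p_III = 0.12 × 0.26 = 0.0312
  π_IV·p_IV = 0.33 × 0.26 = 0.0858
Normaliser: 0.051 + 0.0675 + 0.0312 + 0.0858 = 0.2355
Responsibility of Group IV: 0.0858 / 0.2355 ≈ 0.3643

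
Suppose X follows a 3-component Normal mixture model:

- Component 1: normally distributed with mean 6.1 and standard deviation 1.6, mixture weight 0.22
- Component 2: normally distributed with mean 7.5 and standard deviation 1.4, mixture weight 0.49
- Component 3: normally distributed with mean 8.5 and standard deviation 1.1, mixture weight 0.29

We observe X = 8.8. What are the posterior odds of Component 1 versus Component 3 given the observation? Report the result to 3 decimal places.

0.130

The posterior odds equal the prior odds times the likelihood ratio: (π_i/π_j)·(f_i(x)/f_j(x)).
Component likelihoods at x = 8.8:
  L_1 = (1/(1.6·√(2π)))·exp(−(8.8−6.1)²/(2·1.6²)) = 0.249339·exp(-1.42383) = 0.0600384
  L_2 = (1/(1.4·√(2π)))·exp(−(8.8−7.5)²/(2·1.4²)) = 0.284959·exp(-0.43112) = 0.18516
  L_3 = (1/(1.1·√(2π)))·exp(−(8.8−8.5)²/(2·1.1²)) = 0.362675·exp(-0.03719) = 0.349435
Posterior odds = (π_1·L_1) / (π_3·L_3) = (0.22·0.0600384) / (0.29·0.349435) = 0.0132085 / 0.101336 ≈ 0.130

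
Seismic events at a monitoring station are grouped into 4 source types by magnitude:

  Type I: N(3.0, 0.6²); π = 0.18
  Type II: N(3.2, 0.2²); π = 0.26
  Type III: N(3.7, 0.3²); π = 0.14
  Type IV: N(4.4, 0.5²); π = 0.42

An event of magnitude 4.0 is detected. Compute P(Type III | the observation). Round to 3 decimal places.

The responsibility of component k is π_k f_k(x) divided by Σ_j π_j f_j(x).
Normal densities:
  L_I = (1/(0.6·√(2π)))·exp(−(4.0−3.0)²/(2·0.6²)) = 0.664904·exp(-1.38889) = 0.165795
  L_II = (1/(0.2·√(2π)))·exp(−(4.0−3.2)²/(2·0.2²)) = 1.994711·exp(-8.00000) = 0.000669151
  L_III = (1/(0.3·√(2π)))·exp(−(4.0−3.7)²/(2·0.3²)) = 1.329808·exp(-0.50000) = 0.806569
  L_IV = (1/(0.5·√(2π)))·exp(−(4.0−4.4)²/(2·0.5²)) = 0.797885·exp(-0.32000) = 0.579383
Unnormalised posteriors:
  π_I·L_I = 0.18 × 0.165795 = 0.0298431
  π_II·L_II = 0.26 × 0.000669151 = 0.000173979
  π_III·L_III = 0.14 × 0.806569 = 0.11292
  π_IV·L_IV = 0.42 × 0.579383 = 0.243341
Marginal: 0.0298431 + 0.000173979 + 0.11292 + 0.243341 = 0.386278
P(Type III | x) ≈ 0.292

0.292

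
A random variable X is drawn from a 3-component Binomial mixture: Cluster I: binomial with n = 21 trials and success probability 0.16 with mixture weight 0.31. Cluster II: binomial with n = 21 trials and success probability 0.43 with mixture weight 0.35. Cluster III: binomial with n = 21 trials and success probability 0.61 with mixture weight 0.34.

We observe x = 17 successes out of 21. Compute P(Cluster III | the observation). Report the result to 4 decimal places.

P(component k | x) = w_k·f_k(x) / marginal(x), where marginal(x) = Σ_j w_j·f_j(x).
Evaluate each component's likelihood at the observed value:
  f_I = C(21,17)·0.16^17·0.84^4 = 5985·2.95148e-14·0.497871 = 8.7947e-11
  f_II = C(21,17)·0.43^17·0.57^4 = 5985·5.8744e-07·0.10556 = 0.000371131
  f_III = C(21,17)·0.61^17·0.39^4 = 5985·0.000224185·0.0231344 = 0.0310406
Prior × likelihood for each component:
  w_I·f_I = 0.31 × 8.7947e-11 = 2.72636e-11
  w_II·f_II = 0.35 × 0.000371131 = 0.000129896
  w_III·f_III = 0.34 × 0.0310406 = 0.0105538
Evidence: 2.72636e-11 + 0.000129896 + 0.0105538 = 0.0106837
Responsibility of Cluster III: 0.0105538 / 0.0106837 ≈ 0.9878

0.9878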